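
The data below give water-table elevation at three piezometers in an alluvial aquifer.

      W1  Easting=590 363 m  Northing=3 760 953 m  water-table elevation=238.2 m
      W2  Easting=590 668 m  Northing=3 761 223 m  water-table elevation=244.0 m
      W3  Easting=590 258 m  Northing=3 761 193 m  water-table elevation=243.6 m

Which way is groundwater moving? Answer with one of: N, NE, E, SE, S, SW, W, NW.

Differences from W1: to W2 (Δx, Δy, Δh) = (305, 270, +5.8); to W3 = (-105, 240, +5.4).
Determinant of the coordinate differences = 305·240 − (-105)·270 = 101550.
∂h/∂x = [(+5.8)·240 − (+5.4)·270] / 101550 = -0.0006499
∂h/∂y = [305·(+5.4) − (-105)·(+5.8)] / 101550 = +0.02222
Flow = −∇h = (+0.0006499 east, -0.02222 north), which points south.

S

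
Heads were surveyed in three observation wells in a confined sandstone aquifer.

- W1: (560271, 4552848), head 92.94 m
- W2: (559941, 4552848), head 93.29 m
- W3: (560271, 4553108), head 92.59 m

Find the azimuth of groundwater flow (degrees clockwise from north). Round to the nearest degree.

038°

∂h/∂x = (93.29 − 92.94) / (559941 − 560271) = -0.001061
∂h/∂y = (92.59 − 92.94) / (4553108 − 4552848) = -0.001346
Flow direction (−∇h) has components (+0.001061 E, +0.001346 N).
Azimuth = atan2(E, N) = atan2(+0.001061, +0.001346) = 38.2° ≈ 038°.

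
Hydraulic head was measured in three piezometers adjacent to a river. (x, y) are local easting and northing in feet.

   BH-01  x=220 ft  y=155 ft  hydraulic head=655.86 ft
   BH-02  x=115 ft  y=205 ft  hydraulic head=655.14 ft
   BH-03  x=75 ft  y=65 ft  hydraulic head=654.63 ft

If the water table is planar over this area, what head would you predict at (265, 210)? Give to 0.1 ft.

656.3 ft

Three-point gradient (reference BH-01): Δ to BH-02 = (-105, 50, -0.72), Δ to BH-03 = (-145, -90, -1.23).
∂h/∂x = +0.007563, ∂h/∂y = +0.001482 (det = 16700).
h(265, 210) = 655.86 + (+0.007563)·(45) + (+0.001482)·(55) = 655.86 +0.340 +0.082 = 656.282 ft.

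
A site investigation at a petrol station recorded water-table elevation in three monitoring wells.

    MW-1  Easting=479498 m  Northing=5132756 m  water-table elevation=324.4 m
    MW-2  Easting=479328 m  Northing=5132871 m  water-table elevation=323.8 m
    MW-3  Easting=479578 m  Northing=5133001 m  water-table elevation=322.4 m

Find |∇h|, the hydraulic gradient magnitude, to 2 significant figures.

0.0078

Differences from MW-1: to MW-2 (Δx, Δy, Δh) = (-170, 115, -0.6); to MW-3 = (80, 245, -2.0).
Determinant of the coordinate differences = (-170)·245 − 80·115 = -50850.
∂h/∂x = [(-0.6)·245 − (-2.0)·115] / -50850 = -0.001632
∂h/∂y = [(-170)·(-2.0) − 80·(-0.6)] / -50850 = -0.007630
|∇h| = √(-0.001632² + -0.007630²) = 0.007803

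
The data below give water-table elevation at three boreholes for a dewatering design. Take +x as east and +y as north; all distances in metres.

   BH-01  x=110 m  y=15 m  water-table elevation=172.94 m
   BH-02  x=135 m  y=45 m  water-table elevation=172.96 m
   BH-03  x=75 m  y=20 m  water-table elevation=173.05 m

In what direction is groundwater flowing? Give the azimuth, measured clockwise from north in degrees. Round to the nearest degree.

137°

Three-point gradient (reference BH-01): Δ to BH-02 = (25, 30, +0.02), Δ to BH-03 = (-35, 5, +0.11).
∂h/∂x = -0.002723, ∂h/∂y = +0.002936 (det = 1175).
Flow direction (−∇h) has components (+0.002723 E, -0.002936 N).
Azimuth = atan2(E, N) = atan2(+0.002723, -0.002936) = 137.2° ≈ 137°.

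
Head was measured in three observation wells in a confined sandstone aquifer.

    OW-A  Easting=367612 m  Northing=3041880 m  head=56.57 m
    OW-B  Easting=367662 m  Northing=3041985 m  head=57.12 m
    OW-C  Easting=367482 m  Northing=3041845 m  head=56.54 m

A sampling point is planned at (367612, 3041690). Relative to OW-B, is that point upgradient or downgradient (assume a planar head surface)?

Three-point gradient (reference OW-A): Δ to OW-B = (50, 105, +0.55), Δ to OW-C = (-130, -35, -0.03).
∂h/∂x = -0.001353, ∂h/∂y = +0.005882 (det = 11900).
Head at (367612, 3041690) = 56.57 + (-0.001353)·(0) + (+0.005882)·(-190) = 55.45 m.
That is lower than the 57.12 m at OW-B, so the point is downgradient.

downgradient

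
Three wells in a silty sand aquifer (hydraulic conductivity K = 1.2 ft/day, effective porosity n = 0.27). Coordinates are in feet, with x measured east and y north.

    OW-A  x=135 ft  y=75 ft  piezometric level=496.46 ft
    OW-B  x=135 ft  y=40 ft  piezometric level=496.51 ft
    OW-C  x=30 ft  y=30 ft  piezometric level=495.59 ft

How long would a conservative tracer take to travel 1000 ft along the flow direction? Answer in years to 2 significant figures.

Three-point gradient (reference OW-A): Δ to OW-B = (0, -35, +0.05), Δ to OW-C = (-105, -45, -0.87).
∂h/∂x = +0.008898, ∂h/∂y = -0.001429 (det = -3675).
|∇h| = √(0.008898² + -0.001429²) = 0.009012
Seepage velocity v = K·i/n = 1.2 × 0.009012 / 0.27 = 0.04005 ft/day.
t = 1000 / 0.04005 = 2.497e+04 days = 68.4 years.

68 years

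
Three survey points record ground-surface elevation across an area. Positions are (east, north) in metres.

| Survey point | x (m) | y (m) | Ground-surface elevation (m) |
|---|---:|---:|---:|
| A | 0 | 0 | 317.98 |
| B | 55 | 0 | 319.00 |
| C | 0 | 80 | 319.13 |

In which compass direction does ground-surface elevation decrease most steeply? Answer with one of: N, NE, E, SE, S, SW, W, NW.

SW

∂z/∂x = (319.00 − 317.98) / (55 − 0) = +0.01855
∂z/∂y = (319.13 − 317.98) / (80 − 0) = +0.01437
Steepest decrease is along −∇f = (-0.01855 E, -0.01437 N) → southwest.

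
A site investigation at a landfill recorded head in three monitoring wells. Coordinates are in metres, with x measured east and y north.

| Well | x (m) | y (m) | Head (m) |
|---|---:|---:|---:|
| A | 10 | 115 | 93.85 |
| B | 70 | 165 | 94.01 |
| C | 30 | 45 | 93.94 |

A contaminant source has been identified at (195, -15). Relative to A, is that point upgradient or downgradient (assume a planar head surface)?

With h = a·x + b·y + c and A as origin, the differences give:
  60·a + 50·b = +0.16
  20·a + (-70)·b = +0.09
Eliminate b (×(-70) and ×50, subtract): -5200·a = -15.700 → a = ∂h/∂x = +0.003019
Back-substitute: b = ∂h/∂y = -0.0004231.
Head at (195, -15) = 93.85 + (+0.003019)·(185) + (-0.0004231)·(-130) = 94.46 m.
That is higher than the 93.85 m at A, so the point is upgradient.

upgradient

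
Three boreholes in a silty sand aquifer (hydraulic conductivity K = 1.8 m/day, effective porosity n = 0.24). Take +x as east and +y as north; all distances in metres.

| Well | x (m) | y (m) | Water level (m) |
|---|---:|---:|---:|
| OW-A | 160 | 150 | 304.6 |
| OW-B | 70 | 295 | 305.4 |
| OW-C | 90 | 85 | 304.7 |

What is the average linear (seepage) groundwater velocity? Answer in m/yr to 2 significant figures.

Taking OW-A as reference: OW-B−OW-A = (-90, 145, +0.8); OW-C−OW-A = (-70, -65, +0.1).
Determinant of the coordinate differences = (-90)·(-65) − (-70)·145 = 16000.
∂h/∂x = [(+0.8)·(-65) − (+0.1)·145] / 16000 = -0.004156
∂h/∂y = [(-90)·(+0.1) − (-70)·(+0.8)] / 16000 = +0.002937
|∇h| = √(-0.004156² + 0.002937²) = 0.005089
Seepage velocity v = K·i/n = 1.8 × 0.005089 / 0.24 = 0.03817 m/day = 13.94 m/yr.

14 m/yr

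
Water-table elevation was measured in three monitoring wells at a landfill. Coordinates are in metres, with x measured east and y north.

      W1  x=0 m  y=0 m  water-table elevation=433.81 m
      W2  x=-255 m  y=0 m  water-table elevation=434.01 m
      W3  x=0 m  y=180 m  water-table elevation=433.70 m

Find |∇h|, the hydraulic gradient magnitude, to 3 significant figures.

0.000994

∂h/∂x = (434.01 − 433.81) / (-255 − 0) = -0.0007843
∂h/∂y = (433.70 − 433.81) / (180 − 0) = -0.0006111
|∇h| = √(-0.0007843² + -0.0006111²) = 0.0009943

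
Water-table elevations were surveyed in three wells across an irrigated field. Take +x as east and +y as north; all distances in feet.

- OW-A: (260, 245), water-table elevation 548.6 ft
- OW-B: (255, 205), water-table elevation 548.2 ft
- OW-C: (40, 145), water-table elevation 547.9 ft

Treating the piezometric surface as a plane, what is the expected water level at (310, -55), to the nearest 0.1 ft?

Taking OW-A as reference: OW-B−OW-A = (-5, -40, -0.4); OW-C−OW-A = (-220, -100, -0.7).
Solve a·Δx + b·Δy = Δh: det = (-5)·(-100) − (-220)·(-40) = -8300.
∂h/∂x = [(-0.4)·(-100) − (-0.7)·(-40)] / -8300 = -0.001446
∂h/∂y = [(-5)·(-0.7) − (-220)·(-0.4)] / -8300 = +0.01018
h(310, -55) = 548.6 + (-0.001446)·(50) + (+0.01018)·(-300) = 548.6 -0.072 -3.054 = 545.473 ft.

545.5 ft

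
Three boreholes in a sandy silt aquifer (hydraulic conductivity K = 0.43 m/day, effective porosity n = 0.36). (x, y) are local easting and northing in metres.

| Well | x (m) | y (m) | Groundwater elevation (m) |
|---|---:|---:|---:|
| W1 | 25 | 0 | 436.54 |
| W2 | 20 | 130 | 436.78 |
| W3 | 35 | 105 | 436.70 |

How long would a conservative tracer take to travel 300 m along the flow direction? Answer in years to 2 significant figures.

230 years

Three-point gradient (reference W1): Δ to W2 = (-5, 130, +0.24), Δ to W3 = (10, 105, +0.16).
∂h/∂x = -0.002411, ∂h/∂y = +0.001753 (det = -1825).
|∇h| = √(-0.002411² + 0.001753²) = 0.002981
Seepage velocity v = K·i/n = 0.43 × 0.002981 / 0.36 = 0.003561 m/day.
t = 300 / 0.003561 = 8.425e+04 days = 231 years.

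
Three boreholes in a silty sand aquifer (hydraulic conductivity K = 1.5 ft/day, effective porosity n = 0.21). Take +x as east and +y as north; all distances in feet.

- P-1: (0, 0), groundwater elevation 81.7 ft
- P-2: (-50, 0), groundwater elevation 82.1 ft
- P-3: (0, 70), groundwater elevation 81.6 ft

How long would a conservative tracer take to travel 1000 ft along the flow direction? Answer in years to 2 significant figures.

∂h/∂x = (82.1 − 81.7) / (-50 − 0) = -0.008000
∂h/∂y = (81.6 − 81.7) / (70 − 0) = -0.001429
|∇h| = √(-0.008000² + -0.001429²) = 0.008127
Seepage velocity v = K·i/n = 1.5 × 0.008127 / 0.21 = 0.05805 ft/day.
t = 1000 / 0.05805 = 1.723e+04 days = 47.2 years.

47 years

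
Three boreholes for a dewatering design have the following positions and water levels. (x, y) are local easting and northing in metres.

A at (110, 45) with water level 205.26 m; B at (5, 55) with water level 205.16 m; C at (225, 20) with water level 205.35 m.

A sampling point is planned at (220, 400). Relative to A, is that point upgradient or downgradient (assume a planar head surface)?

With h = a·x + b·y + c and A as origin, the differences give:
  (-105)·a + 10·b = -0.10
  115·a + (-25)·b = +0.09
Eliminate b (×(-25) and ×10, subtract): 1475·a = 1.600 → a = ∂h/∂x = +0.001085
Back-substitute: b = ∂h/∂y = +0.001390.
Head at (220, 400) = 205.26 + (+0.001085)·(110) + (+0.001390)·(355) = 205.87 m.
That is higher than the 205.26 m at A, so the point is upgradient.

upgradient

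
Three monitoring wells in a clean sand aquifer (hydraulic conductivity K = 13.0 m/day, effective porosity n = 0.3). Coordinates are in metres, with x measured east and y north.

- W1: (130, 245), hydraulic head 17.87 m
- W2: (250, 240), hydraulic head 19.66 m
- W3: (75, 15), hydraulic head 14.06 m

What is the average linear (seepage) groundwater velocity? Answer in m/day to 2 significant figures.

0.87 m/day

Differences from W1: to W2 (Δx, Δy, Δh) = (120, -5, +1.79); to W3 = (-55, -230, -3.81).
Determinant of the coordinate differences = 120·(-230) − (-55)·(-5) = -27875.
∂h/∂x = [(+1.79)·(-230) − (-3.81)·(-5)] / -27875 = +0.01545
∂h/∂y = [120·(-3.81) − (-55)·(+1.79)] / -27875 = +0.01287
|∇h| = √(0.01545² + 0.01287²) = 0.02011
Seepage velocity v = K·i/n = 13.0 × 0.02011 / 0.3 = 0.8714 m/day.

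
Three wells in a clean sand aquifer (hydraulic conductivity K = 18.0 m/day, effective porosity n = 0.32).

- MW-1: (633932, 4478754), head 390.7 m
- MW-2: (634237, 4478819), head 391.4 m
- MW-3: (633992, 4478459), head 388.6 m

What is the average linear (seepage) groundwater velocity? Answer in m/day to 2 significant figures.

With h = a·x + b·y + c and MW-1 as origin, the differences give:
  305·a + 65·b = +0.7
  60·a + (-295)·b = -2.1
Eliminate b (×(-295) and ×65, subtract): -93875·a = -70.00 → a = ∂h/∂x = +0.0007457
Back-substitute: b = ∂h/∂y = +0.007270.
|∇h| = √(0.0007457² + 0.007270²) = 0.007308
Seepage velocity v = K·i/n = 18.0 × 0.007308 / 0.32 = 0.4111 m/day.

0.41 m/day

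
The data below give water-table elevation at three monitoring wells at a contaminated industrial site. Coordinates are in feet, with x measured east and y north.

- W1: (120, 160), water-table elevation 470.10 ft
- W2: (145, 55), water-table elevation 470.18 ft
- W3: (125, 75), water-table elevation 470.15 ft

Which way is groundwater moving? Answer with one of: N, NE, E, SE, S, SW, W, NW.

NW

Differences from W1: to W2 (Δx, Δy, Δh) = (25, -105, +0.08); to W3 = (5, -85, +0.05).
Solve a·Δx + b·Δy = Δh: det = 25·(-85) − 5·(-105) = -1600.
∂h/∂x = [(+0.08)·(-85) − (+0.05)·(-105)] / -1600 = +0.0009688
∂h/∂y = [25·(+0.05) − 5·(+0.08)] / -1600 = -0.0005312
Flow = −∇h = (-0.0009688 east, +0.0005312 north), which points northwest.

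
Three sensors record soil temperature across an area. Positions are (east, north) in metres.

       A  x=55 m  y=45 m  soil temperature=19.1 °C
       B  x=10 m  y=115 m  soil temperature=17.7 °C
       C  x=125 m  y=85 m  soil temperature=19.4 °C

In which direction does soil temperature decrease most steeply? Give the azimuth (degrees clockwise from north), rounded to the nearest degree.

318°

Three-point gradient (reference A): Δ to B = (-45, 70, -1.4), Δ to C = (70, 40, +0.3).
∂T/∂x = +0.01149, ∂T/∂y = -0.01261 (det = -6700).
Steepest decrease is along −∇f: components (-0.01149 E, +0.01261 N).
Azimuth = atan2(-0.01149, +0.01261) = 317.7° ≈ 318°.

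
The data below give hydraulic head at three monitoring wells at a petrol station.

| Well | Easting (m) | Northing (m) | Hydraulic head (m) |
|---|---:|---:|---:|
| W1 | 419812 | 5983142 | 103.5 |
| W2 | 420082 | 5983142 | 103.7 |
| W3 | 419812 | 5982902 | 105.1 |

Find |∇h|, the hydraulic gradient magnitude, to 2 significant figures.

0.0067

∂h/∂x = (103.7 − 103.5) / (420082 − 419812) = +0.0007407
∂h/∂y = (105.1 − 103.5) / (5982902 − 5983142) = -0.006667
|∇h| = √(0.0007407² + -0.006667²) = 0.006708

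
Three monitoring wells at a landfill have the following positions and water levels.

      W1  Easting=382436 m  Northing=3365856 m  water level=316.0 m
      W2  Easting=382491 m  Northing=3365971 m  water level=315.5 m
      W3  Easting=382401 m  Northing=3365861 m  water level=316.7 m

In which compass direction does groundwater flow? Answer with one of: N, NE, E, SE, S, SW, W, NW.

E

With h = a·x + b·y + c and W1 as origin, the differences give:
  55·a + 115·b = -0.5
  (-35)·a + 5·b = +0.7
Eliminate b (×5 and ×115, subtract): 4300·a = -83.00 → a = ∂h/∂x = -0.01930
Back-substitute: b = ∂h/∂y = +0.004884.
Flow = −∇h = (+0.01930 east, -0.004884 north), which points east.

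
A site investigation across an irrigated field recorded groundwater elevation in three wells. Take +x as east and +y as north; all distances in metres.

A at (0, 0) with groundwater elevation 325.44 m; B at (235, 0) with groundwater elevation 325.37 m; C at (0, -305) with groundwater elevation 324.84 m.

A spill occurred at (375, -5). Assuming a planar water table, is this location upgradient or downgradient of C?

∂h/∂x = (325.37 − 325.44) / (235 − 0) = -0.0002979
∂h/∂y = (324.84 − 325.44) / (-305 − 0) = +0.001967
Head at (375, -5) = 325.44 + (-0.0002979)·(375) + (+0.001967)·(-5) = 325.32 m.
That is higher than the 324.84 m at C, so the point is upgradient.

upgradient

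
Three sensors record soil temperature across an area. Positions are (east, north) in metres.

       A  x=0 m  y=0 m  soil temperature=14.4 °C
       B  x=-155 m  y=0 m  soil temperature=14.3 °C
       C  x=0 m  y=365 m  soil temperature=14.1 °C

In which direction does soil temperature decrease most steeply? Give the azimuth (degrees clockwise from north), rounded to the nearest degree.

322°

∂T/∂x = (14.3 − 14.4) / (-155 − 0) = +0.0006452
∂T/∂y = (14.1 − 14.4) / (365 − 0) = -0.0008219
Steepest decrease is along −∇f: components (-0.0006452 E, +0.0008219 N).
Azimuth = atan2(-0.0006452, +0.0008219) = 321.9° ≈ 322°.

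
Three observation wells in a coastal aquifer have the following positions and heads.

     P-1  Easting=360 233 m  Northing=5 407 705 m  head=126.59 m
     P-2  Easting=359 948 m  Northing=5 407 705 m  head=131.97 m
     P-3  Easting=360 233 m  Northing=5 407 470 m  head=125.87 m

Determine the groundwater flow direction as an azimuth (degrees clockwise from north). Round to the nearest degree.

∂h/∂x = (131.97 − 126.59) / (359948 − 360233) = -0.01888
∂h/∂y = (125.87 − 126.59) / (5407470 − 5407705) = +0.003064
Flow direction (−∇h) has components (+0.01888 E, -0.003064 N).
Azimuth = atan2(E, N) = atan2(+0.01888, -0.003064) = 99.2° ≈ 099°.

099°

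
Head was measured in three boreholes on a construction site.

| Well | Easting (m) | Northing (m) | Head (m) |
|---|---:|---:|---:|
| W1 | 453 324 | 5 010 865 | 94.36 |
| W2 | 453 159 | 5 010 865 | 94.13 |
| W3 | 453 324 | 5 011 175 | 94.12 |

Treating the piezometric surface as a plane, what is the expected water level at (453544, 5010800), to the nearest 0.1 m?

94.7 m

∂h/∂x = (94.13 − 94.36) / (453159 − 453324) = +0.001394
∂h/∂y = (94.12 − 94.36) / (5011175 − 5010865) = -0.0007742
h(453544, 5010800) = 94.36 + (+0.001394)·(220) + (-0.0007742)·(-65) = 94.36 +0.307 +0.050 = 94.717 m.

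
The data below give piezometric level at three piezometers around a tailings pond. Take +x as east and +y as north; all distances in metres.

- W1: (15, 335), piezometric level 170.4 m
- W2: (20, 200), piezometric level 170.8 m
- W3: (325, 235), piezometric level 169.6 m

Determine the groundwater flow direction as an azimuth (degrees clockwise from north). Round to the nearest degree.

049°

Differences from W1: to W2 (Δx, Δy, Δh) = (5, -135, +0.4); to W3 = (310, -100, -0.8).
Solve a·Δx + b·Δy = Δh: det = 5·(-100) − 310·(-135) = 41350.
∂h/∂x = [(+0.4)·(-100) − (-0.8)·(-135)] / 41350 = -0.003579
∂h/∂y = [5·(-0.8) − 310·(+0.4)] / 41350 = -0.003096
Flow direction (−∇h) has components (+0.003579 E, +0.003096 N).
Azimuth = atan2(E, N) = atan2(+0.003579, +0.003096) = 49.1° ≈ 049°.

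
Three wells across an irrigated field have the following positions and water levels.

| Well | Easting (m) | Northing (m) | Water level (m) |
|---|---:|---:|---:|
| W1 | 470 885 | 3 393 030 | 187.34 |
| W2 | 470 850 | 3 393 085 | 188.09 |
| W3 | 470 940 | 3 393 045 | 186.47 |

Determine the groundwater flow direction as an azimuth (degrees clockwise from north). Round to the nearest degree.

Differences from W1: to W2 (Δx, Δy, Δh) = (-35, 55, +0.75); to W3 = (55, 15, -0.87).
Determinant of the coordinate differences = (-35)·15 − 55·55 = -3550.
∂h/∂x = [(+0.75)·15 − (-0.87)·55] / -3550 = -0.01665
∂h/∂y = [(-35)·(-0.87) − 55·(+0.75)] / -3550 = +0.003042
Flow direction (−∇h) has components (+0.01665 E, -0.003042 N).
Azimuth = atan2(E, N) = atan2(+0.01665, -0.003042) = 100.4° ≈ 100°.

100°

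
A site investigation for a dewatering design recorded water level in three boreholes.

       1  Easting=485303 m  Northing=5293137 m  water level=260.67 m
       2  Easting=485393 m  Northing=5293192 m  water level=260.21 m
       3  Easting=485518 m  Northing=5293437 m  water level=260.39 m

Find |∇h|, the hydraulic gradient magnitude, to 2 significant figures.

Differences from 1: to 2 (Δx, Δy, Δh) = (90, 55, -0.46); to 3 = (215, 300, -0.28).
Determinant of the coordinate differences = 90·300 − 215·55 = 15175.
∂h/∂x = [(-0.46)·300 − (-0.28)·55] / 15175 = -0.008079
∂h/∂y = [90·(-0.28) − 215·(-0.46)] / 15175 = +0.004857
|∇h| = √(-0.008079² + 0.004857²) = 0.009427

0.0094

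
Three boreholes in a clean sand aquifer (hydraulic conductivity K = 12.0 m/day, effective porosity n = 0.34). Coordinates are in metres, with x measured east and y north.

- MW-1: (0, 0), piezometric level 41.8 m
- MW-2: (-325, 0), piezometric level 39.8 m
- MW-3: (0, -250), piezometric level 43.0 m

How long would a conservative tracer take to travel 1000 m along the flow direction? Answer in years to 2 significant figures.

∂h/∂x = (39.8 − 41.8) / (-325 − 0) = +0.006154
∂h/∂y = (43.0 − 41.8) / (-250 − 0) = -0.004800
|∇h| = √(0.006154² + -0.004800²) = 0.007805
Seepage velocity v = K·i/n = 12.0 × 0.007805 / 0.34 = 0.2755 m/day.
t = 1000 / 0.2755 = 3630 days = 9.94 years.

9.9 years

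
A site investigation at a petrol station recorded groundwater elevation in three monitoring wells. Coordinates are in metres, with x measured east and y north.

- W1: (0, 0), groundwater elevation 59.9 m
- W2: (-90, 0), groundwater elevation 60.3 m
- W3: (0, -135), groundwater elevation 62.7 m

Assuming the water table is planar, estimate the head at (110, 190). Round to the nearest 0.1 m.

55.5 m

∂h/∂x = (60.3 − 59.9) / (-90 − 0) = -0.004444
∂h/∂y = (62.7 − 59.9) / (-135 − 0) = -0.02074
h(110, 190) = 59.9 + (-0.004444)·(110) + (-0.02074)·(190) = 59.9 -0.489 -3.941 = 55.470 m.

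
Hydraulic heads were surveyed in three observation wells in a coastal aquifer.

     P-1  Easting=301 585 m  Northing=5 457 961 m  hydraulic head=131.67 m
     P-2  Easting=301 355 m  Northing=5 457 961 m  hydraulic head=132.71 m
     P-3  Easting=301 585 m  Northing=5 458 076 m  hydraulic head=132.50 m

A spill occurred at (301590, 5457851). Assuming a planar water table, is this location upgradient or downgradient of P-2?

∂h/∂x = (132.71 − 131.67) / (301355 − 301585) = -0.004522
∂h/∂y = (132.50 − 131.67) / (5458076 − 5457961) = +0.007217
Head at (301590, 5457851) = 131.67 + (-0.004522)·(5) + (+0.007217)·(-110) = 130.85 m.
That is lower than the 132.71 m at P-2, so the point is downgradient.

downgradient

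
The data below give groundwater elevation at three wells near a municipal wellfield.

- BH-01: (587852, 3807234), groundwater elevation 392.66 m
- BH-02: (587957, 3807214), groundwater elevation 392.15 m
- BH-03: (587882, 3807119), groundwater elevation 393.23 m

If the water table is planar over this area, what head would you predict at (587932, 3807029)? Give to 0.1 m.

393.5 m

Differences from BH-01: to BH-02 (Δx, Δy, Δh) = (105, -20, -0.51); to BH-03 = (30, -115, +0.57).
Solve a·Δx + b·Δy = Δh: det = 105·(-115) − 30·(-20) = -11475.
∂h/∂x = [(-0.51)·(-115) − (+0.57)·(-20)] / -11475 = -0.006105
∂h/∂y = [105·(+0.57) − 30·(-0.51)] / -11475 = -0.006549
h(587932, 3807029) = 392.66 + (-0.006105)·(80) + (-0.006549)·(-205) = 392.66 -0.488 +1.343 = 393.514 m.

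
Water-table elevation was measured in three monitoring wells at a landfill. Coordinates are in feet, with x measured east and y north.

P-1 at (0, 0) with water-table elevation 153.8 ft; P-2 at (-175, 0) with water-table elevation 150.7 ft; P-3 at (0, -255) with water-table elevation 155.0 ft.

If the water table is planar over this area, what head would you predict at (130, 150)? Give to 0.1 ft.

∂h/∂x = (150.7 − 153.8) / (-175 − 0) = +0.01771
∂h/∂y = (155.0 − 153.8) / (-255 − 0) = -0.004706
h(130, 150) = 153.8 + (+0.01771)·(130) + (-0.004706)·(150) = 153.8 +2.303 -0.706 = 155.397 ft.

155.4 ft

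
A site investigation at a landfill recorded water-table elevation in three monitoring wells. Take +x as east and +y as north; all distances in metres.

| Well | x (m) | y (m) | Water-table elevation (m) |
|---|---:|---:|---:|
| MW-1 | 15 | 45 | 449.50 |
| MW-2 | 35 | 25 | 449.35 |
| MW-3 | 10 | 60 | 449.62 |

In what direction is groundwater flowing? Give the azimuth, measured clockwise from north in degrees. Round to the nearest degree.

185°

Three-point gradient (reference MW-1): Δ to MW-2 = (20, -20, -0.15), Δ to MW-3 = (-5, 15, +0.12).
∂h/∂x = +0.0007500, ∂h/∂y = +0.008250 (det = 200).
Flow direction (−∇h) has components (-0.0007500 E, -0.008250 N).
Azimuth = atan2(E, N) = atan2(-0.0007500, -0.008250) = 185.2° ≈ 185°.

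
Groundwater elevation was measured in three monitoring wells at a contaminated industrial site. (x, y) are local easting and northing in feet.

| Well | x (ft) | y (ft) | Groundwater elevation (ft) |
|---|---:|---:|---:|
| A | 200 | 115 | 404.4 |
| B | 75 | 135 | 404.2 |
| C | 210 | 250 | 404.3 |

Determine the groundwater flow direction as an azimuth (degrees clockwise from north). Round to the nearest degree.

300°

Three-point gradient (reference A): Δ to B = (-125, 20, -0.2), Δ to C = (10, 135, -0.1).
∂h/∂x = +0.001464, ∂h/∂y = -0.0008492 (det = -17075).
Flow direction (−∇h) has components (-0.001464 E, +0.0008492 N).
Azimuth = atan2(E, N) = atan2(-0.001464, +0.0008492) = 300.1° ≈ 300°.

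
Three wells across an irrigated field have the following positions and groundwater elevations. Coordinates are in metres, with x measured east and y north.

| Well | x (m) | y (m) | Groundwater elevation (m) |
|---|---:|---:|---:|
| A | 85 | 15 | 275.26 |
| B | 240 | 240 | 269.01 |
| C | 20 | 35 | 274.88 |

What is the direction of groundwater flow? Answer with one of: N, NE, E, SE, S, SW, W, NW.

N

Differences from A: to B (Δx, Δy, Δh) = (155, 225, -6.25); to C = (-65, 20, -0.38).
Determinant of the coordinate differences = 155·20 − (-65)·225 = 17725.
∂h/∂x = [(-6.25)·20 − (-0.38)·225] / 17725 = -0.002228
∂h/∂y = [155·(-0.38) − (-65)·(-6.25)] / 17725 = -0.02624
Flow = −∇h = (+0.002228 east, +0.02624 north), which points north.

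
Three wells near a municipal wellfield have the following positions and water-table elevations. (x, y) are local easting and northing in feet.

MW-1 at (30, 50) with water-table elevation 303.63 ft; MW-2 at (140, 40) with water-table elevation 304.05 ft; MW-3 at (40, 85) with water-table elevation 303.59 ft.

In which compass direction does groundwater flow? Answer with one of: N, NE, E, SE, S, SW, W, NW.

With h = a·x + b·y + c and MW-1 as origin, the differences give:
  110·a + (-10)·b = +0.42
  10·a + 35·b = -0.04
Eliminate b (×35 and ×(-10), subtract): 3950·a = 14.300 → a = ∂h/∂x = +0.003620
Back-substitute: b = ∂h/∂y = -0.002177.
Flow = −∇h = (-0.003620 east, +0.002177 north), which points northwest.

NW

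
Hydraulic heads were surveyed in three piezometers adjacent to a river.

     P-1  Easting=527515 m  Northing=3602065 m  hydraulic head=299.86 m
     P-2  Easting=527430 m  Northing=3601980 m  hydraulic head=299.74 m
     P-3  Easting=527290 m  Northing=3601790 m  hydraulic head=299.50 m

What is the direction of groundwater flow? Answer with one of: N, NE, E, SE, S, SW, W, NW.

Three-point gradient (reference P-1): Δ to P-2 = (-85, -85, -0.12), Δ to P-3 = (-225, -275, -0.36).
∂h/∂x = +0.0005647, ∂h/∂y = +0.0008471 (det = 4250).
Flow = −∇h = (-0.0005647 east, -0.0008471 north), which points southwest.

SW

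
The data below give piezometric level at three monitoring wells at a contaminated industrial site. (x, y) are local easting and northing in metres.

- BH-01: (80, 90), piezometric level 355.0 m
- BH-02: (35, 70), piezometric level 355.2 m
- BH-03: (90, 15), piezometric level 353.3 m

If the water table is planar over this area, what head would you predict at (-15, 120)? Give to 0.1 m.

Three-point gradient (reference BH-01): Δ to BH-02 = (-45, -20, +0.2), Δ to BH-03 = (10, -75, -1.7).
∂h/∂x = -0.01371, ∂h/∂y = +0.02084 (det = 3575).
h(-15, 120) = 355.0 + (-0.01371)·(-95) + (+0.02084)·(30) = 355.0 +1.302 +0.625 = 356.927 m.

356.9 m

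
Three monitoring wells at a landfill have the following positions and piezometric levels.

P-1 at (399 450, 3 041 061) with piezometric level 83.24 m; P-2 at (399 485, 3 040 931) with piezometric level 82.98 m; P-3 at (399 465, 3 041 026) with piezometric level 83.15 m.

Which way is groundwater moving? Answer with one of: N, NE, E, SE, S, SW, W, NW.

E

Differences from P-1: to P-2 (Δx, Δy, Δh) = (35, -130, -0.26); to P-3 = (15, -35, -0.09).
Solve a·Δx + b·Δy = Δh: det = 35·(-35) − 15·(-130) = 725.
∂h/∂x = [(-0.26)·(-35) − (-0.09)·(-130)] / 725 = -0.003586
∂h/∂y = [35·(-0.09) − 15·(-0.26)] / 725 = +0.001034
Flow = −∇h = (+0.003586 east, -0.001034 north), which points east.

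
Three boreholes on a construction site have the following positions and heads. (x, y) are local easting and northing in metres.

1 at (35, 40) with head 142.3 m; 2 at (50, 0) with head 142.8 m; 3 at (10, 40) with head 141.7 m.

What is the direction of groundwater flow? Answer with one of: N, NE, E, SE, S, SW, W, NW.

W

With h = a·x + b·y + c and 1 as origin, the differences give:
  15·a + (-40)·b = +0.5
  (-25)·a + 0·b = -0.6
Eliminate b (×0 and ×(-40), subtract): -1000·a = -24.00 → a = ∂h/∂x = +0.02400
Back-substitute: b = ∂h/∂y = -0.003500.
Flow = −∇h = (-0.02400 east, +0.003500 north), which points west.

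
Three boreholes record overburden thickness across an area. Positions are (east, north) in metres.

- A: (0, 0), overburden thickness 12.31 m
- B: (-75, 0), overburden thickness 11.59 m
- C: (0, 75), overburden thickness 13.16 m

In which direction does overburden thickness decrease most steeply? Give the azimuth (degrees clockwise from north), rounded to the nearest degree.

∂d/∂x = (11.59 − 12.31) / (-75 − 0) = +0.009600
∂d/∂y = (13.16 − 12.31) / (75 − 0) = +0.01133
Steepest decrease is along −∇f: components (-0.009600 E, -0.01133 N).
Azimuth = atan2(-0.009600, -0.01133) = 220.3° ≈ 220°.

220°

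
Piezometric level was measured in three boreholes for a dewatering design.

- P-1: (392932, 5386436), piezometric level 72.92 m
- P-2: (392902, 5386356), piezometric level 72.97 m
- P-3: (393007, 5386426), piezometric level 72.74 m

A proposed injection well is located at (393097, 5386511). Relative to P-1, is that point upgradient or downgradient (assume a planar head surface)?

downgradient

Three-point gradient (reference P-1): Δ to P-2 = (-30, -80, +0.05), Δ to P-3 = (75, -10, -0.18).
∂h/∂x = -0.002365, ∂h/∂y = +0.0002619 (det = 6300).
Head at (393097, 5386511) = 72.92 + (-0.002365)·(165) + (+0.0002619)·(75) = 72.55 m.
That is lower than the 72.92 m at P-1, so the point is downgradient.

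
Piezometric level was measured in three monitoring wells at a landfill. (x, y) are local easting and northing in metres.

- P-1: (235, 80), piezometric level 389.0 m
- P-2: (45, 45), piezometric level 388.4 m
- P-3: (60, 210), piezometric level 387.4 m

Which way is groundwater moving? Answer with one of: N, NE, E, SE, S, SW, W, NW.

Differences from P-1: to P-2 (Δx, Δy, Δh) = (-190, -35, -0.6); to P-3 = (-175, 130, -1.6).
Solve a·Δx + b·Δy = Δh: det = (-190)·130 − (-175)·(-35) = -30825.
∂h/∂x = [(-0.6)·130 − (-1.6)·(-35)] / -30825 = +0.004347
∂h/∂y = [(-190)·(-1.6) − (-175)·(-0.6)] / -30825 = -0.006456
Flow = −∇h = (-0.004347 east, +0.006456 north), which points northwest.

NW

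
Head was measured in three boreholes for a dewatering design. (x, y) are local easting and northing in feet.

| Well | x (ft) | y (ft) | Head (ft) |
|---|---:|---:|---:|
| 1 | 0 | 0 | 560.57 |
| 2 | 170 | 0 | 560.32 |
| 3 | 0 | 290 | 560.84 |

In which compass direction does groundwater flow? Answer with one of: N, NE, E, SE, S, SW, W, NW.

SE

∂h/∂x = (560.32 − 560.57) / (170 − 0) = -0.001471
∂h/∂y = (560.84 − 560.57) / (290 − 0) = +0.0009310
Flow = −∇h = (+0.001471 east, -0.0009310 north), which points southeast.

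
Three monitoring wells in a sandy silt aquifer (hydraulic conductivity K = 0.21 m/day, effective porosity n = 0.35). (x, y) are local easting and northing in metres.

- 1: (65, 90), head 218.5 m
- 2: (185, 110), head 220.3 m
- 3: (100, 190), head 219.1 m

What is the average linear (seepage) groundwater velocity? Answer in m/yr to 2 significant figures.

Taking 1 as reference: 2−1 = (120, 20, +1.8); 3−1 = (35, 100, +0.6).
Determinant of the coordinate differences = 120·100 − 35·20 = 11300.
∂h/∂x = [(+1.8)·100 − (+0.6)·20] / 11300 = +0.01487
∂h/∂y = [120·(+0.6) − 35·(+1.8)] / 11300 = +0.0007965
|∇h| = √(0.01487² + 0.0007965²) = 0.01489
Seepage velocity v = K·i/n = 0.21 × 0.01489 / 0.35 = 0.008934 m/day = 3.263 m/yr.

3.3 m/yr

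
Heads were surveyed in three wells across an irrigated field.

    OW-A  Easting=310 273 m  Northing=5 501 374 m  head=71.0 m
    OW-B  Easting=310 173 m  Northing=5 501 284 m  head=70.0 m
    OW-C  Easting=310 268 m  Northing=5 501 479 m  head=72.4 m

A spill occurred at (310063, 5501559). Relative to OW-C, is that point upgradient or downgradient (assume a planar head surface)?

Differences from OW-A: to OW-B (Δx, Δy, Δh) = (-100, -90, -1.0); to OW-C = (-5, 105, +1.4).
Solve a·Δx + b·Δy = Δh: det = (-100)·105 − (-5)·(-90) = -10950.
∂h/∂x = [(-1.0)·105 − (+1.4)·(-90)] / -10950 = -0.001918
∂h/∂y = [(-100)·(+1.4) − (-5)·(-1.0)] / -10950 = +0.01324
Head at (310063, 5501559) = 71.0 + (-0.001918)·(-210) + (+0.01324)·(185) = 73.85 m.
That is higher than the 72.4 m at OW-C, so the point is upgradient.

upgradient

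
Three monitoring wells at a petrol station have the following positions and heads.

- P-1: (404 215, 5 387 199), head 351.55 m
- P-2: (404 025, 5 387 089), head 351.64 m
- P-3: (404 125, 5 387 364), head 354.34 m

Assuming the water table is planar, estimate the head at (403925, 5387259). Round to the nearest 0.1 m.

354.6 m

With h = a·x + b·y + c and P-1 as origin, the differences give:
  (-190)·a + (-110)·b = +0.09
  (-90)·a + 165·b = +2.79
Eliminate b (×165 and ×(-110), subtract): -41250·a = 321.750 → a = ∂h/∂x = -0.007800
Back-substitute: b = ∂h/∂y = +0.01265.
h(403925, 5387259) = 351.55 + (-0.007800)·(-290) + (+0.01265)·(60) = 351.55 +2.262 +0.759 = 354.571 m.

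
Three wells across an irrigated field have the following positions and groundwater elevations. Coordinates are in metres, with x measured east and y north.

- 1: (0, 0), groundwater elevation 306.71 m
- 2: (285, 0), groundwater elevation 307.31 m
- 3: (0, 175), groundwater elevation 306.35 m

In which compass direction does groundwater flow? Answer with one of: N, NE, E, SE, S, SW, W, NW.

NW

∂h/∂x = (307.31 − 306.71) / (285 − 0) = +0.002105
∂h/∂y = (306.35 − 306.71) / (175 − 0) = -0.002057
Flow = −∇h = (-0.002105 east, +0.002057 north), which points northwest.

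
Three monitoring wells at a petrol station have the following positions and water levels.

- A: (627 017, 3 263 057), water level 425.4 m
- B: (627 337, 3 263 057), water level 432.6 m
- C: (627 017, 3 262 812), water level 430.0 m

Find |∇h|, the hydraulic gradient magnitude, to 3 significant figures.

0.0293

∂h/∂x = (432.6 − 425.4) / (627337 − 627017) = +0.02250
∂h/∂y = (430.0 − 425.4) / (3262812 − 3263057) = -0.01878
|∇h| = √(0.02250² + -0.01878²) = 0.02931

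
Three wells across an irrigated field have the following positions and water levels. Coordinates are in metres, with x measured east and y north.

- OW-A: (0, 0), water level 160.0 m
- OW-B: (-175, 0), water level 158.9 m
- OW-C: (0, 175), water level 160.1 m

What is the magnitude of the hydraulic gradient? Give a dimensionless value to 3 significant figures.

∂h/∂x = (158.9 − 160.0) / (-175 − 0) = +0.006286
∂h/∂y = (160.1 − 160.0) / (175 − 0) = +0.0005714
|∇h| = √(0.006286² + 0.0005714²) = 0.006312

0.00631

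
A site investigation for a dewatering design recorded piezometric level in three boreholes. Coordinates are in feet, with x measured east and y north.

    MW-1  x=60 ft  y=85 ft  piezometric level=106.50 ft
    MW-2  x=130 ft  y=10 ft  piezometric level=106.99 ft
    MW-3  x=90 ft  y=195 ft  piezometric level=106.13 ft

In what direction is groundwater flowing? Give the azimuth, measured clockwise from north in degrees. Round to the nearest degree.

327°

Differences from MW-1: to MW-2 (Δx, Δy, Δh) = (70, -75, +0.49); to MW-3 = (30, 110, -0.37).
Determinant of the coordinate differences = 70·110 − 30·(-75) = 9950.
∂h/∂x = [(+0.49)·110 − (-0.37)·(-75)] / 9950 = +0.002628
∂h/∂y = [70·(-0.37) − 30·(+0.49)] / 9950 = -0.004080
Flow direction (−∇h) has components (-0.002628 E, +0.004080 N).
Azimuth = atan2(E, N) = atan2(-0.002628, +0.004080) = 327.2° ≈ 327°.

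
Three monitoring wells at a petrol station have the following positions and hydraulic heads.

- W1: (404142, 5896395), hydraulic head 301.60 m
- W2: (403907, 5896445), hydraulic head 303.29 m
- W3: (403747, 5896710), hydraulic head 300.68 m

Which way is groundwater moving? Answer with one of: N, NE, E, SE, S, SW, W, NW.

NE

Taking W1 as reference: W2−W1 = (-235, 50, +1.69); W3−W1 = (-395, 315, -0.92).
Determinant of the coordinate differences = (-235)·315 − (-395)·50 = -54275.
∂h/∂x = [(+1.69)·315 − (-0.92)·50] / -54275 = -0.01066
∂h/∂y = [(-235)·(-0.92) − (-395)·(+1.69)] / -54275 = -0.01628
Flow = −∇h = (+0.01066 east, +0.01628 north), which points northeast.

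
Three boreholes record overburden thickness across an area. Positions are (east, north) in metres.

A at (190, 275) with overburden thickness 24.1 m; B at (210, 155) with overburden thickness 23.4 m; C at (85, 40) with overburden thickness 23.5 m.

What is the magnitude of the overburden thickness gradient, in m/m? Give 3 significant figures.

0.00728 m/m

Three-point gradient (reference A): Δ to B = (20, -120, -0.7), Δ to C = (-105, -235, -0.6).
∂d/∂x = -0.005347, ∂d/∂y = +0.004942 (det = -17300).
|∇f| = √(-0.005347² + 0.004942²) = 0.007281 m/m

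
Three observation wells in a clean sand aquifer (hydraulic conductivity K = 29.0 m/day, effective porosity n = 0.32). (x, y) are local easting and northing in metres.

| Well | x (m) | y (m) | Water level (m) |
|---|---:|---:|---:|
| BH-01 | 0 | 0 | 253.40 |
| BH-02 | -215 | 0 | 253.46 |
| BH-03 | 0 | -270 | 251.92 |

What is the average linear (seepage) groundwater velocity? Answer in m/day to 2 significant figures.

∂h/∂x = (253.46 − 253.40) / (-215 − 0) = -0.0002791
∂h/∂y = (251.92 − 253.40) / (-270 − 0) = +0.005481
|∇h| = √(-0.0002791² + 0.005481²) = 0.005488
Seepage velocity v = K·i/n = 29.0 × 0.005488 / 0.32 = 0.4973 m/day.

0.50 m/day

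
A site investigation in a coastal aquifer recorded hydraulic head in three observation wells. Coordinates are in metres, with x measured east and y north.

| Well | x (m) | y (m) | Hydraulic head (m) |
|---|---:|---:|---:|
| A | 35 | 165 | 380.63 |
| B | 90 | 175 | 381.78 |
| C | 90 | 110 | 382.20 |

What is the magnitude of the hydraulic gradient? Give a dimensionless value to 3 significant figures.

Differences from A: to B (Δx, Δy, Δh) = (55, 10, +1.15); to C = (55, -55, +1.57).
Solve a·Δx + b·Δy = Δh: det = 55·(-55) − 55·10 = -3575.
∂h/∂x = [(+1.15)·(-55) − (+1.57)·10] / -3575 = +0.02208
∂h/∂y = [55·(+1.57) − 55·(+1.15)] / -3575 = -0.006462
|∇h| = √(0.02208² + -0.006462²) = 0.02301

0.0230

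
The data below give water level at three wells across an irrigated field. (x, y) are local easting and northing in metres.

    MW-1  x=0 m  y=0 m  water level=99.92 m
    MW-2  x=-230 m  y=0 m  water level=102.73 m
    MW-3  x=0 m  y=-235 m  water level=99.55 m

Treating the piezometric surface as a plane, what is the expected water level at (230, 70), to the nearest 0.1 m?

97.2 m

∂h/∂x = (102.73 − 99.92) / (-230 − 0) = -0.01222
∂h/∂y = (99.55 − 99.92) / (-235 − 0) = +0.001574
h(230, 70) = 99.92 + (-0.01222)·(230) + (+0.001574)·(70) = 99.92 -2.810 +0.110 = 97.220 m.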